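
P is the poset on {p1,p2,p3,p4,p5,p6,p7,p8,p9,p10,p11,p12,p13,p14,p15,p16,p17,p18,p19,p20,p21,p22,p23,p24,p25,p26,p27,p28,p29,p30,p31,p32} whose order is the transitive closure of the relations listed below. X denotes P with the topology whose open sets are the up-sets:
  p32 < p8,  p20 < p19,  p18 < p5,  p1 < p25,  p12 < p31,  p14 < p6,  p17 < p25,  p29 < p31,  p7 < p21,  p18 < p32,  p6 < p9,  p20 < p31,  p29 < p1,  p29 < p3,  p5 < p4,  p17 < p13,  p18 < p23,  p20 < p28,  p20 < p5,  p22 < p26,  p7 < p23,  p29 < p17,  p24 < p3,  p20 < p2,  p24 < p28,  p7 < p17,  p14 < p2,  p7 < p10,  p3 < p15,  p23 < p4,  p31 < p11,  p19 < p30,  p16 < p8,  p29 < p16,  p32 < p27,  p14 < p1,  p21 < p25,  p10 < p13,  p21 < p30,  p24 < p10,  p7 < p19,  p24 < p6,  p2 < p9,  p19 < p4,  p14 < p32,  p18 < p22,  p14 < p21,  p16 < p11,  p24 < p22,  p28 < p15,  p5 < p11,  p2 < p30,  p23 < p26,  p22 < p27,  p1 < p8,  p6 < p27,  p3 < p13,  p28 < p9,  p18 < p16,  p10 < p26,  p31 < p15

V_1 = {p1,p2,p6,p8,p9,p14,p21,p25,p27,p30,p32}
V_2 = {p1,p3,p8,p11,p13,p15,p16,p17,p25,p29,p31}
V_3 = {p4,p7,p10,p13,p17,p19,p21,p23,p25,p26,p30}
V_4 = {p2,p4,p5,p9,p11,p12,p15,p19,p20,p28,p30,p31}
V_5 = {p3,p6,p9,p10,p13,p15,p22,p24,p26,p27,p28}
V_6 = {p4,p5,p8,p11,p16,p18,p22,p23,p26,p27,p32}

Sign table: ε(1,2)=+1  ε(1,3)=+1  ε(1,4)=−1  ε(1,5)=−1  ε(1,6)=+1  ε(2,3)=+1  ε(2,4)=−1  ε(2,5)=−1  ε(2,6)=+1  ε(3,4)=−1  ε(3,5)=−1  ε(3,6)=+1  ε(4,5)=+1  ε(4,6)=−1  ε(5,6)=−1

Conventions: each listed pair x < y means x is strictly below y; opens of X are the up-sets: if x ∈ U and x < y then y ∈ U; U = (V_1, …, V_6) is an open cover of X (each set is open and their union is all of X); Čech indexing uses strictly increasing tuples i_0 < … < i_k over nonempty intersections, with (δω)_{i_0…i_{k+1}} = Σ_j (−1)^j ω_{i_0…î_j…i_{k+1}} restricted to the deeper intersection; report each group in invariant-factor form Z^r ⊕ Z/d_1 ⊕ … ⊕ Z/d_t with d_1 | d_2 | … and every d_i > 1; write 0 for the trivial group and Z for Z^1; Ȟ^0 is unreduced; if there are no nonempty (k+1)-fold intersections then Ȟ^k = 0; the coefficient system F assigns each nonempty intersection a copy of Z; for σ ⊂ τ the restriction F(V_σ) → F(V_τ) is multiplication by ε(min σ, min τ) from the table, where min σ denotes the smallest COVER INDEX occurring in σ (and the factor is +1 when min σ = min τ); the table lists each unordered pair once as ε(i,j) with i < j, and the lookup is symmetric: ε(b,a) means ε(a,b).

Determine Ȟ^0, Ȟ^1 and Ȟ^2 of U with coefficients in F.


intersection data:
  V12={p1,p8,p25} V13={p21,p25,p30} V14={p2,p9,p30} V15={p6,p9,p27} V16={p8,p27,p32} V23={p13,p17,p25} V24={p11,p15,p31} V25={p3,p13,p15} V26={p8,p11,p16} V34={p4,p19,p30} V35={p10,p13,p26} V36={p4,p23,p26} V45={p9,p15,p28} V46={p4,p5,p11} V56={p22,p26,p27}
  V123={p25} V126={p8} V134={p30} V145={p9} V156={p27} V235={p13} V245={p15} V246={p11} V346={p4} V356={p26}
C dims 6,15,10; δ0: rk 5, SNF 1^5; δ1: rk 10, SNF 1^9·2
Ȟ^0 = (6 − 5) − 0 = 1, so Ȟ^0 ≅ Z
Ȟ^1 = (15 − 10) − 5 = 0, so Ȟ^1 ≅ 0
Ȟ^2 = (10 − 0) − 10 = 0 plus torsion [2], so Ȟ^2 ≅ Z/2

Ȟ^0 = Z, Ȟ^1 = 0 and Ȟ^2 = Z/2


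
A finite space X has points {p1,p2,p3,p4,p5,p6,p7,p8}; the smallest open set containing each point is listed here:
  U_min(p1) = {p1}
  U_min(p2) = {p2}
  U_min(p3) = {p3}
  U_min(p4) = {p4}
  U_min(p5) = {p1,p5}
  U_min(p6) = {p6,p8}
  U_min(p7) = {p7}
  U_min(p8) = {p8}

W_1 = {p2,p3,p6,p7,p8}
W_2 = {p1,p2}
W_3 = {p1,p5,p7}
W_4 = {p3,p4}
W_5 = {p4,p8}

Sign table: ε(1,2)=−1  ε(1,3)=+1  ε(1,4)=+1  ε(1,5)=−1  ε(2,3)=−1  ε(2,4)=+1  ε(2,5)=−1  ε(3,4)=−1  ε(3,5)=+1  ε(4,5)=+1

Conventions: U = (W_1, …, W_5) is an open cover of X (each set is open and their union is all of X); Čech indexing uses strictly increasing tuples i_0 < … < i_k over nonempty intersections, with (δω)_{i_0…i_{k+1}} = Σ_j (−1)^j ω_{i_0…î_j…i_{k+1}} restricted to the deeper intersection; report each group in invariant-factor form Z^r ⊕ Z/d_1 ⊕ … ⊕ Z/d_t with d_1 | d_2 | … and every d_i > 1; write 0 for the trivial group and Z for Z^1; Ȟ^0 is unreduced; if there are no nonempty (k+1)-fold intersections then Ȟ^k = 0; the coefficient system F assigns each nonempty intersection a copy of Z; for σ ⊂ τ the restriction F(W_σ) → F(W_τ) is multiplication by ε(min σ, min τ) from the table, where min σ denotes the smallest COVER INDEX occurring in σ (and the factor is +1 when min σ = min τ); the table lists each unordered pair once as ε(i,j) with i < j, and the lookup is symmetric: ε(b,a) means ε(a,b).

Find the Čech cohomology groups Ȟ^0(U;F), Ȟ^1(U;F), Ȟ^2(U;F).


Ȟ^0(U;F) ≅ 0; Ȟ^1(U;F) ≅ Z ⊕ Z/2; Ȟ^2(U;F) ≅ 0

cover nerve:
  W12={p2} W13={p7} W14={p3} W15={p8} W23={p1} W45={p4}
C dims 5,6; δ0: rk 5, SNF 1^4·2
Ȟ^0: (5−5)−0=0 ⇒ 0
Ȟ^1: (6−0)−5=1 plus torsion [2] ⇒ Z ⊕ Z/2
Ȟ^2: (0−0)−0=0 ⇒ 0


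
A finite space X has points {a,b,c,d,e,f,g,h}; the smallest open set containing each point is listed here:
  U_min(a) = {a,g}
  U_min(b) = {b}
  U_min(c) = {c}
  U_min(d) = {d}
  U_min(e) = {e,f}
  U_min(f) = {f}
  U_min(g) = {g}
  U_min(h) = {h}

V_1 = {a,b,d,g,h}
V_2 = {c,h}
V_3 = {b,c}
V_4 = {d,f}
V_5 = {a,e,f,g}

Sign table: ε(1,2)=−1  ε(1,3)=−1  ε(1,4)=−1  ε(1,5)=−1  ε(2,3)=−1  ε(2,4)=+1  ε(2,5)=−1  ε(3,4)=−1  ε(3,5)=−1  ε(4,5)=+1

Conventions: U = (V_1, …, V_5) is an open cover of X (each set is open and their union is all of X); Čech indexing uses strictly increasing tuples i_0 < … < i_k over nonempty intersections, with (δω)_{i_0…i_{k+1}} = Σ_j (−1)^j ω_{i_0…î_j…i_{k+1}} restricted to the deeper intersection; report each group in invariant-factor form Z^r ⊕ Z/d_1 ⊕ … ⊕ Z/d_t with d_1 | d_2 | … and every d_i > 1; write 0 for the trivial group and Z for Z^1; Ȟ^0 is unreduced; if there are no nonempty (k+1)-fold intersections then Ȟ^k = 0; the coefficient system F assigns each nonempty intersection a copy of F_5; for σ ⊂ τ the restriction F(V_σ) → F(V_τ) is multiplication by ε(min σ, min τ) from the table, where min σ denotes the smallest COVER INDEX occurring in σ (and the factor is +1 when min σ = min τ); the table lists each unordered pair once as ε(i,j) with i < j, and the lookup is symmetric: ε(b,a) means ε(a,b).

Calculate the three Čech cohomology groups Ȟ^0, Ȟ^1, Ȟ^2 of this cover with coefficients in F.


nonempty intersections:
  V12={h} V13={b} V14={d} V15={a,g} V23={c} V45={f}
C dims 5,6; δ0: rk_F5 5
Ȟ^0: (5−5)−0=0 ⇒ 0
Ȟ^1: (6−0)−5=1 ⇒ Z/5
Ȟ^2: (0−0)−0=0 ⇒ 0

Ȟ^0(U;F) ≅ 0; Ȟ^1(U;F) ≅ Z/5; Ȟ^2(U;F) ≅ 0


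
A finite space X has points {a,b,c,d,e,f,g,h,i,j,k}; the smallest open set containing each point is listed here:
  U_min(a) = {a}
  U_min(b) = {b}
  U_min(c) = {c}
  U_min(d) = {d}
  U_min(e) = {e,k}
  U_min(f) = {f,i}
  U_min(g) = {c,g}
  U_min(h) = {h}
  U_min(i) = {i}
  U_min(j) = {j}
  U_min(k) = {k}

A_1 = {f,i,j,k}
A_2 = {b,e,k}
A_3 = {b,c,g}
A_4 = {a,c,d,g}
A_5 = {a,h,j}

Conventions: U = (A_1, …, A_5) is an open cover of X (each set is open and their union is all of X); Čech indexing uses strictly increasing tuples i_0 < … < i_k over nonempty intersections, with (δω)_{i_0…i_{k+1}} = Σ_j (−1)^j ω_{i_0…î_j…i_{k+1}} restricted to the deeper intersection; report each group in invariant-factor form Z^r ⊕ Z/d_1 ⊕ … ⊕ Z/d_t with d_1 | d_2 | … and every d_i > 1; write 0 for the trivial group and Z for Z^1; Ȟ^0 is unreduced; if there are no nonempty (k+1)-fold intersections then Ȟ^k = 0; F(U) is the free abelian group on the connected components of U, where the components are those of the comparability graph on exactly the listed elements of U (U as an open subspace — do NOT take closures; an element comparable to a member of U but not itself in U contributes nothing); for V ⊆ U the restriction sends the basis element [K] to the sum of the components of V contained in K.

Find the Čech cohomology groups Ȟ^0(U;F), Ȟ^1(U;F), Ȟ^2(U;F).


nerve simplices:
  A12={k} A15={j} A23={b} A34={c,g} A45={a}
components per intersection:
  A1: {f,i} {j} {k}
  A2: {b} {e,k}
  A3: {b} {c,g}
  A4: {a} {c,g} {d}
  A5: {a} {h} {j}
  A12: {k}
  A15: {j}
  A23: {b}
  A34: {c,g}
  A45: {a}
C dims 13,5; δ0: rk 5, SNF 1^5
degree 0: 13−5−0 = 8 → Ȟ^0 ≅ Z^8
degree 1: 5−0−5 = 0 → Ȟ^1 ≅ 0
degree 2: 0−0−0 = 0 → Ȟ^2 ≅ 0

Ȟ^0 = Z^8,  Ȟ^1 = 0,  Ȟ^2 = 0


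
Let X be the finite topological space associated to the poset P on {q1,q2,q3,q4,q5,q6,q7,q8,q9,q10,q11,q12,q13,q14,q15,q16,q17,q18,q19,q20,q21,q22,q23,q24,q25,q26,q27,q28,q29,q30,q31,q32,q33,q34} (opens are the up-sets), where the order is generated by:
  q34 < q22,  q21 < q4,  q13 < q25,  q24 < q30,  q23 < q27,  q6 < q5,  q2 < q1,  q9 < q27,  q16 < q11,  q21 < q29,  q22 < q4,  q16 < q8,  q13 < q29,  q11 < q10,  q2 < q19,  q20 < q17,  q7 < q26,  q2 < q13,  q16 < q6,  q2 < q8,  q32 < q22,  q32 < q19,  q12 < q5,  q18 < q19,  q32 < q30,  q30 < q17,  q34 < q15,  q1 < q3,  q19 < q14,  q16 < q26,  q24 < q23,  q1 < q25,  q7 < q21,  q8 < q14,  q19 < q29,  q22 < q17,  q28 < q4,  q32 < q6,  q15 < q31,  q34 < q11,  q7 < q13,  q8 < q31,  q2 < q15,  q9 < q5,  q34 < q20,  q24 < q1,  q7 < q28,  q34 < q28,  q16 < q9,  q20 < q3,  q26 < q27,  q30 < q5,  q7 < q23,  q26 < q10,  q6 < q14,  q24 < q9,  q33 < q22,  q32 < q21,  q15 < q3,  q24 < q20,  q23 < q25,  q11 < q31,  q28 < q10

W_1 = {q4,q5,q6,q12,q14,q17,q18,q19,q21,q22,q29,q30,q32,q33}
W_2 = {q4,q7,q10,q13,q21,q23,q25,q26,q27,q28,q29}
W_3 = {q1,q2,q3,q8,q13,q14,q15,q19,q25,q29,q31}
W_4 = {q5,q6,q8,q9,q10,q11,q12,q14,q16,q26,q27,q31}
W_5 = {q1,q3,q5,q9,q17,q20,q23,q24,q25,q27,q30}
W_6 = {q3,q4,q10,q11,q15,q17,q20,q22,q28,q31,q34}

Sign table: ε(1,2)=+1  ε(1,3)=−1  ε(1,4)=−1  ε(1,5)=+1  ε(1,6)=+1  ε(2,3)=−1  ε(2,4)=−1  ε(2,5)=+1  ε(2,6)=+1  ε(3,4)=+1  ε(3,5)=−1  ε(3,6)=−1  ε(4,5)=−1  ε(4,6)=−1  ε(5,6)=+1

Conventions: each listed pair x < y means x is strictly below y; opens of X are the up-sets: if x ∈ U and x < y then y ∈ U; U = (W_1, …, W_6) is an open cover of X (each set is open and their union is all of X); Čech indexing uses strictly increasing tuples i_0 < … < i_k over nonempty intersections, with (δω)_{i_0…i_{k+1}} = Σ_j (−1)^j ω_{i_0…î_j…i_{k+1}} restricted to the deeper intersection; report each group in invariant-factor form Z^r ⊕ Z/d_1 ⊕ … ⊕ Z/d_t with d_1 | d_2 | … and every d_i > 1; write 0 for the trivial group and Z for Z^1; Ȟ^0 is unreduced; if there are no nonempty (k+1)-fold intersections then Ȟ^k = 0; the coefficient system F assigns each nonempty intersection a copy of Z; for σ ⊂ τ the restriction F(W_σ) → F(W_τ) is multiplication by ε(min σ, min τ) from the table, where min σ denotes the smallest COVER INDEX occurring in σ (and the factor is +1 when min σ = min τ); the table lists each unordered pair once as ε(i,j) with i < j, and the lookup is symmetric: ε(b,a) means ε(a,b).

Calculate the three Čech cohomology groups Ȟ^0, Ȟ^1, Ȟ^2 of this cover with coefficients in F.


Ȟ^0(U;F) ≅ Z; Ȟ^1(U;F) ≅ 0; Ȟ^2(U;F) ≅ Z/2

cover nerve:
  W12={q4,q21,q29} W13={q14,q19,q29} W14={q5,q6,q12,q14} W15={q5,q17,q30} W16={q4,q17,q22} W23={q13,q25,q29} W24={q10,q26,q27} W25={q23,q25,q27} W26={q4,q10,q28} W34={q8,q14,q31} W35={q1,q3,q25} W36={q3,q15,q31} W45={q5,q9,q27} W46={q10,q11,q31} W56={q3,q17,q20}
  W123={q29} W126={q4} W134={q14} W145={q5} W156={q17} W235={q25} W245={q27} W246={q10} W346={q31} W356={q3}
C dims 6,15,10; δ0: rk 5, SNF 1^5; δ1: rk 10, SNF 1^9·2
Ȟ^0: (6−5)−0=1 ⇒ Z
Ȟ^1: (15−10)−5=0 ⇒ 0
Ȟ^2: (10−0)−10=0 plus torsion [2] ⇒ Z/2


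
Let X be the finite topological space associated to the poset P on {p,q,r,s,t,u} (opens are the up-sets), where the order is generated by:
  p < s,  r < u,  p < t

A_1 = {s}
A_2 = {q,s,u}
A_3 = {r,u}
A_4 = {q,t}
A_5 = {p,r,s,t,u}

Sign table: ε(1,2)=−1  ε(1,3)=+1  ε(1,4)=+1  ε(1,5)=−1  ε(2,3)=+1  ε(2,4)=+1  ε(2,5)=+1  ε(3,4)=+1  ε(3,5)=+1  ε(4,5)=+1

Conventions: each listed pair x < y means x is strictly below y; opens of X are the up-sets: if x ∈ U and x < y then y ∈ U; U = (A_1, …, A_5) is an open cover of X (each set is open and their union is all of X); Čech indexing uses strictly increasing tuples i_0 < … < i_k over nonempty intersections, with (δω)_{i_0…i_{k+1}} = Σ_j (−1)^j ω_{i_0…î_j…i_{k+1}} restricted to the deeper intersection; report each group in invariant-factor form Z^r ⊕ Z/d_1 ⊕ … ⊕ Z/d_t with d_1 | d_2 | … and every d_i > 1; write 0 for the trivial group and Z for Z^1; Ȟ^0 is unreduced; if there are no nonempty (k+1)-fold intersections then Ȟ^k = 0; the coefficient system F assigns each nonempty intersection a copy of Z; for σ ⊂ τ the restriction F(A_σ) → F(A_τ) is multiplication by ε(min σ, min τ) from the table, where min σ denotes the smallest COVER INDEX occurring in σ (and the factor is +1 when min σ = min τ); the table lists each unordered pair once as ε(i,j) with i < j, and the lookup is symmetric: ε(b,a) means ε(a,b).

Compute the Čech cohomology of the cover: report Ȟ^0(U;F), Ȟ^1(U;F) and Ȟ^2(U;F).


nonempty intersections:
  A12={s} A15={s} A23={u} A24={q} A25={s,u} A35={r,u} A45={t}
  A125={s} A235={u}
C dims 5,7,2; δ0: rk 4, SNF 1^4; δ1: rk 2, SNF 1^2
Ȟ^0: (5−4)−0=1 ⇒ Z
Ȟ^1: (7−2)−4=1 ⇒ Z
Ȟ^2: (2−0)−2=0 ⇒ 0

Ȟ^0 ≅ Z, Ȟ^1 ≅ Z and Ȟ^2 ≅ 0


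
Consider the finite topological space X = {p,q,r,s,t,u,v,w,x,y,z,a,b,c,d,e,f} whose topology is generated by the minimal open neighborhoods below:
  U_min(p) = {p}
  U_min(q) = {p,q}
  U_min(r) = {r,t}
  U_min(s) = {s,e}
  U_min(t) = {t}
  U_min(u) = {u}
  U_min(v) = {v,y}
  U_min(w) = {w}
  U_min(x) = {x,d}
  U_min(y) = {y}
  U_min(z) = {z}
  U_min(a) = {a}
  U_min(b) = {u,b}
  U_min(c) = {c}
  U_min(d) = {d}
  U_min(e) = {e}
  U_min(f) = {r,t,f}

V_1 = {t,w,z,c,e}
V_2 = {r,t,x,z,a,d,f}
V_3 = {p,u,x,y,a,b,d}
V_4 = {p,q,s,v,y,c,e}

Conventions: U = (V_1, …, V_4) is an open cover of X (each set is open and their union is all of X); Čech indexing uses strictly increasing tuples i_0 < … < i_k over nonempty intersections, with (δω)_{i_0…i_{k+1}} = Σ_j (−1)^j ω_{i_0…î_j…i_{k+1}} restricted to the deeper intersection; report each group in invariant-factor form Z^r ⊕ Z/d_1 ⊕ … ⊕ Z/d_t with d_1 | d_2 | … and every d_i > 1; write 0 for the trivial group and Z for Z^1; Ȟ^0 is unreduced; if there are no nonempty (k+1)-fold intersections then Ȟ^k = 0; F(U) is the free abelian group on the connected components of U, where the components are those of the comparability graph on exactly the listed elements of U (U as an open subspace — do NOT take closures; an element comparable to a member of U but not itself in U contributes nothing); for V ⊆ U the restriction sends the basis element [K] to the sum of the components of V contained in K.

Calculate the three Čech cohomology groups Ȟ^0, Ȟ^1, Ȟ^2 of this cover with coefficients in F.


nerve of the cover:
  V12={t,z} V14={c,e} V23={x,a,d} V34={p,y}
components per intersection:
  V1: {t} {w} {z} {c} {e}
  V2: {r,t,f} {x,d} {z} {a}
  V3: {p} {u,b} {x,d} {y} {a}
  V4: {p,q} {s,e} {v,y} {c}
  V12: {t} {z}
  V14: {c} {e}
  V23: {x,d} {a}
  V34: {p} {y}
C dims 18,8; δ0: rk 8, SNF 1^8
Ȟ^0 = (18 − 8) − 0 = 10, so Ȟ^0 ≅ Z^10
Ȟ^1 = (8 − 0) − 8 = 0, so Ȟ^1 ≅ 0
Ȟ^2 = (0 − 0) − 0 = 0, so Ȟ^2 ≅ 0

Ȟ^0 ≅ Z^10; Ȟ^1 ≅ 0; Ȟ^2 ≅ 0


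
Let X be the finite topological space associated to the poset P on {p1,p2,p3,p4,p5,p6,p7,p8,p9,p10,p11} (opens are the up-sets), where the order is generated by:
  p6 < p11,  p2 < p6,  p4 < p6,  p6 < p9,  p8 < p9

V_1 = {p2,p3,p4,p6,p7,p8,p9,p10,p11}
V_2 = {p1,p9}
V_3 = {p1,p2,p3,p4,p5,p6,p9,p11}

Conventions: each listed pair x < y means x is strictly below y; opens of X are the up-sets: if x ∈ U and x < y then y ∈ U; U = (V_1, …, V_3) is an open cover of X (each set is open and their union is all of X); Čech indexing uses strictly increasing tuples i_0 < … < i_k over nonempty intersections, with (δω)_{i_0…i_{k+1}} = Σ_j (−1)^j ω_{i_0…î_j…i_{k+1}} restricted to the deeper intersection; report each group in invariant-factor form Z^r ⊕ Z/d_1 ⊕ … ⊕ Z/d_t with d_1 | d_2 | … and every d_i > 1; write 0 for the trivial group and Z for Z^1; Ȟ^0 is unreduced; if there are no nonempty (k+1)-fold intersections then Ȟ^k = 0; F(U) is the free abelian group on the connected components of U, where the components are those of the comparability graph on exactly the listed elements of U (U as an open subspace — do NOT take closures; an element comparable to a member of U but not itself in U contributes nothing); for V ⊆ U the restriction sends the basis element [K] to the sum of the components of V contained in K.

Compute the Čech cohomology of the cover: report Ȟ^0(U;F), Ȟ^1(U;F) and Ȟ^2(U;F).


Ȟ^0 = Z^6, Ȟ^1 = 0, Ȟ^2 = 0

nerve of the cover:
  V12={p9} V13={p2,p3,p4,p6,p9,p11} V23={p1,p9}
  V123={p9}
components per intersection:
  V1: {p2,p4,p6,p8,p9,p11} {p3} {p7} {p10}
  V2: {p1} {p9}
  V3: {p1} {p2,p4,p6,p9,p11} {p3} {p5}
  V12: {p9}
  V13: {p2,p4,p6,p9,p11} {p3}
  V23: {p1} {p9}
  V123: {p9}
C dims 10,5,1; δ0: rk 4, SNF 1^4; δ1: rk 1, SNF 1^1
Ȟ^0 = (10 − 4) − 0 = 6, so Ȟ^0 ≅ Z^6
Ȟ^1 = (5 − 1) − 4 = 0, so Ȟ^1 ≅ 0
Ȟ^2 = (1 − 0) − 1 = 0, so Ȟ^2 ≅ 0


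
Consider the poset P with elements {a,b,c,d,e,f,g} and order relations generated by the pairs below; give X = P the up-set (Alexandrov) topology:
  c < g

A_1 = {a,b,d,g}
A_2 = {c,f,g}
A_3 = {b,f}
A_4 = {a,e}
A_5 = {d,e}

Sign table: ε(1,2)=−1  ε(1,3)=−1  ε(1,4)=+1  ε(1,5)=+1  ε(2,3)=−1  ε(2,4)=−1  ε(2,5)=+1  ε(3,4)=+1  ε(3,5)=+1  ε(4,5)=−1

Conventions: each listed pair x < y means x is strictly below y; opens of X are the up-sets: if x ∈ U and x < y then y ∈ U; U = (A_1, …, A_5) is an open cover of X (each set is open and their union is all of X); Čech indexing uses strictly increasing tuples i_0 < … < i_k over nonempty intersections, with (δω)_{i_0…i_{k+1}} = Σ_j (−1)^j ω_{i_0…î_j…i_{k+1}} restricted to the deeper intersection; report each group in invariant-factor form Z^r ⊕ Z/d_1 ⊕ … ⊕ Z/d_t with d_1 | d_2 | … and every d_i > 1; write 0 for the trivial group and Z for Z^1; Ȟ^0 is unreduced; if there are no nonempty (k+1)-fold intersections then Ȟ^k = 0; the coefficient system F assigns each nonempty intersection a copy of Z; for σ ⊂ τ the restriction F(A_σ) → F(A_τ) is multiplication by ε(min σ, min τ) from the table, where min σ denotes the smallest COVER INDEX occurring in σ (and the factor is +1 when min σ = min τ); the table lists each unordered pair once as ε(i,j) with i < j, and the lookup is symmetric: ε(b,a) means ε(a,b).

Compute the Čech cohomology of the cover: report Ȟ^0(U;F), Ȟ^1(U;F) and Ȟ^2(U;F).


Ȟ^0 = 0, Ȟ^1 = Z ⊕ Z/2 and Ȟ^2 = 0

nonempty overlaps:
  A12={g} A13={b} A14={a} A15={d} A23={f} A45={e}
C dims 5,6; δ0: rk 5, SNF 1^4·2
degree 0: 5−5−0 = 0 → Ȟ^0 ≅ 0
degree 1: 6−0−5 = 1 plus torsion [2] → Ȟ^1 ≅ Z ⊕ Z/2
degree 2: 0−0−0 = 0 → Ȟ^2 ≅ 0


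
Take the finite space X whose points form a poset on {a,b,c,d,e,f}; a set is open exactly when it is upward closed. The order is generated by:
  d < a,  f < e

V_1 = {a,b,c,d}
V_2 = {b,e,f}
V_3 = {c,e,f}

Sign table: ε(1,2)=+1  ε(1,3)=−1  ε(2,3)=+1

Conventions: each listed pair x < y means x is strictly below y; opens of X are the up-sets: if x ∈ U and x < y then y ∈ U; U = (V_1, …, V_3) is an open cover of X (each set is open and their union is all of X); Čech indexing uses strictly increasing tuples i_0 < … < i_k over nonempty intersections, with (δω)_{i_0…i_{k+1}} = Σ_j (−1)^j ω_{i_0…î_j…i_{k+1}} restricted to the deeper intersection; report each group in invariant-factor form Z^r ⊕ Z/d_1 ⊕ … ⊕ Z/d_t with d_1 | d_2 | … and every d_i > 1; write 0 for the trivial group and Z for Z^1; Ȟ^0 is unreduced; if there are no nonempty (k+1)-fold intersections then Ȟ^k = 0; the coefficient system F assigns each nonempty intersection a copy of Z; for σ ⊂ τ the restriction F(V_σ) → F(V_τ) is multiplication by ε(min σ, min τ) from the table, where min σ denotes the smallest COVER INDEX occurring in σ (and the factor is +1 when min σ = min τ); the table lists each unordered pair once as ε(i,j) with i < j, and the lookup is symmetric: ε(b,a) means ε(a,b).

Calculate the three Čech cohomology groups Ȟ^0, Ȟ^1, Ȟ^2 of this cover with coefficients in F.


nerve simplices:
  V12={b} V13={c} V23={e,f}
C dims 3,3; δ0: rk 3, SNF 1^2·2
degree 0: 3−3−0 = 0 → Ȟ^0 ≅ 0
degree 1: 3−0−3 = 0 plus torsion [2] → Ȟ^1 ≅ Z/2
degree 2: 0−0−0 = 0 → Ȟ^2 ≅ 0

Ȟ^0(U;F) ≅ 0; Ȟ^1(U;F) ≅ Z/2; Ȟ^2(U;F) ≅ 0


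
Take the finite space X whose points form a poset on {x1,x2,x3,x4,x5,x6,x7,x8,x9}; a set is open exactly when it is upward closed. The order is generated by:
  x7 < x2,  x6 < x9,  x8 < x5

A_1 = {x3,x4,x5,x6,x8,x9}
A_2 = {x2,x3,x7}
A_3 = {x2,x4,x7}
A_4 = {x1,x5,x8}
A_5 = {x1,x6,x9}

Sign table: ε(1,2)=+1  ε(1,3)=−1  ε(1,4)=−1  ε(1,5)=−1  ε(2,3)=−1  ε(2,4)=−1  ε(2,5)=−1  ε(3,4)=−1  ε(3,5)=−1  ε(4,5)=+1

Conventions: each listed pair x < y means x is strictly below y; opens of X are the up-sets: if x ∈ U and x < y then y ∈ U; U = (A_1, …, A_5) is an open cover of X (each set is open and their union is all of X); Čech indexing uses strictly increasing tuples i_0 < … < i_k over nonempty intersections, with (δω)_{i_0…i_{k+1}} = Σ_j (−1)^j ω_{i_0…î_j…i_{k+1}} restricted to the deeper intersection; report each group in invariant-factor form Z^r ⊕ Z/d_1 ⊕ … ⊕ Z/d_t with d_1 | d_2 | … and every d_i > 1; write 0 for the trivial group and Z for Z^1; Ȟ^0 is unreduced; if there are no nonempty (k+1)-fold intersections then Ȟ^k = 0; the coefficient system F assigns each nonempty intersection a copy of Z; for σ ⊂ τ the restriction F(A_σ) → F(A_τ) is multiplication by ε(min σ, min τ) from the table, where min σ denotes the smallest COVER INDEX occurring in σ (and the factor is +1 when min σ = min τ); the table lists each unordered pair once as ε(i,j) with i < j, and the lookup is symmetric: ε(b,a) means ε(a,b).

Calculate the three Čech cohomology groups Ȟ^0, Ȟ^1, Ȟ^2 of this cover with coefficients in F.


Ȟ^0(U;F) ≅ Z, Ȟ^1(U;F) ≅ Z^2, Ȟ^2(U;F) ≅ 0

intersection data:
  A12={x3} A13={x4} A14={x5,x8} A15={x6,x9} A23={x2,x7} A45={x1}
C dims 5,6; δ0: rk 4, SNF 1^4
Ȟ^0 = (5 − 4) − 0 = 1, so Ȟ^0 ≅ Z
Ȟ^1 = (6 − 0) − 4 = 2, so Ȟ^1 ≅ Z^2
Ȟ^2 = (0 − 0) − 0 = 0, so Ȟ^2 ≅ 0


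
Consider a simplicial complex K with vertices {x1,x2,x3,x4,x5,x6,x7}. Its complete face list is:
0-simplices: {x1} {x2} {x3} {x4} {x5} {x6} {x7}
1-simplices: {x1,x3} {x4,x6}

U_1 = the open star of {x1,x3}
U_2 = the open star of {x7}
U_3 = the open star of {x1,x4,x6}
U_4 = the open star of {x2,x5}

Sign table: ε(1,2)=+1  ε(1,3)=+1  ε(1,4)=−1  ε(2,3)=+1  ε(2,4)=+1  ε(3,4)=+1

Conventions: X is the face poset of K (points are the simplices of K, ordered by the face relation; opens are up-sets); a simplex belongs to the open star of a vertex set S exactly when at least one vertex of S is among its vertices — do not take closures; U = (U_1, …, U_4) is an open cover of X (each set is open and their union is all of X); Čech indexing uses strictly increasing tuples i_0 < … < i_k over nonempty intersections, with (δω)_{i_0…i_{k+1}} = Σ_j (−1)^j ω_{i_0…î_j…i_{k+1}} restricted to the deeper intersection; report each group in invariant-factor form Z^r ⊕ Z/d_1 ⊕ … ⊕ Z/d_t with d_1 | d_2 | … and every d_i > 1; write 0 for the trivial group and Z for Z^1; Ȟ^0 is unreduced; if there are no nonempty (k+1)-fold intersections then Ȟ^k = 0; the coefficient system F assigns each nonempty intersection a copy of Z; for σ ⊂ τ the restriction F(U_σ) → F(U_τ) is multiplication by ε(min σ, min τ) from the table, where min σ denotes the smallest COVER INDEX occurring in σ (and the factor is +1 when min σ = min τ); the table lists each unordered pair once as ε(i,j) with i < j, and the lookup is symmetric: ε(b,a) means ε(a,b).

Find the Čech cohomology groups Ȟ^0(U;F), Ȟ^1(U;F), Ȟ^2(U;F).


Ȟ^0(U;F) ≅ Z^3, Ȟ^1(U;F) ≅ 0 and Ȟ^2(U;F) ≅ 0

nonempty intersections:
  U1={{x1},{x3},{x1,x3}} U2={{x7}} U3={{x1},{x4},{x6},{x1,x3},{x4,x6}} U4={{x2},{x5}}
  U13={{x1},{x1,x3}}
C dims 4,1; δ0: rk 1, SNF 1^1
Ȟ^0: (4−1)−0=3 ⇒ Z^3
Ȟ^1: (1−0)−1=0 ⇒ 0
Ȟ^2: (0−0)−0=0 ⇒ 0


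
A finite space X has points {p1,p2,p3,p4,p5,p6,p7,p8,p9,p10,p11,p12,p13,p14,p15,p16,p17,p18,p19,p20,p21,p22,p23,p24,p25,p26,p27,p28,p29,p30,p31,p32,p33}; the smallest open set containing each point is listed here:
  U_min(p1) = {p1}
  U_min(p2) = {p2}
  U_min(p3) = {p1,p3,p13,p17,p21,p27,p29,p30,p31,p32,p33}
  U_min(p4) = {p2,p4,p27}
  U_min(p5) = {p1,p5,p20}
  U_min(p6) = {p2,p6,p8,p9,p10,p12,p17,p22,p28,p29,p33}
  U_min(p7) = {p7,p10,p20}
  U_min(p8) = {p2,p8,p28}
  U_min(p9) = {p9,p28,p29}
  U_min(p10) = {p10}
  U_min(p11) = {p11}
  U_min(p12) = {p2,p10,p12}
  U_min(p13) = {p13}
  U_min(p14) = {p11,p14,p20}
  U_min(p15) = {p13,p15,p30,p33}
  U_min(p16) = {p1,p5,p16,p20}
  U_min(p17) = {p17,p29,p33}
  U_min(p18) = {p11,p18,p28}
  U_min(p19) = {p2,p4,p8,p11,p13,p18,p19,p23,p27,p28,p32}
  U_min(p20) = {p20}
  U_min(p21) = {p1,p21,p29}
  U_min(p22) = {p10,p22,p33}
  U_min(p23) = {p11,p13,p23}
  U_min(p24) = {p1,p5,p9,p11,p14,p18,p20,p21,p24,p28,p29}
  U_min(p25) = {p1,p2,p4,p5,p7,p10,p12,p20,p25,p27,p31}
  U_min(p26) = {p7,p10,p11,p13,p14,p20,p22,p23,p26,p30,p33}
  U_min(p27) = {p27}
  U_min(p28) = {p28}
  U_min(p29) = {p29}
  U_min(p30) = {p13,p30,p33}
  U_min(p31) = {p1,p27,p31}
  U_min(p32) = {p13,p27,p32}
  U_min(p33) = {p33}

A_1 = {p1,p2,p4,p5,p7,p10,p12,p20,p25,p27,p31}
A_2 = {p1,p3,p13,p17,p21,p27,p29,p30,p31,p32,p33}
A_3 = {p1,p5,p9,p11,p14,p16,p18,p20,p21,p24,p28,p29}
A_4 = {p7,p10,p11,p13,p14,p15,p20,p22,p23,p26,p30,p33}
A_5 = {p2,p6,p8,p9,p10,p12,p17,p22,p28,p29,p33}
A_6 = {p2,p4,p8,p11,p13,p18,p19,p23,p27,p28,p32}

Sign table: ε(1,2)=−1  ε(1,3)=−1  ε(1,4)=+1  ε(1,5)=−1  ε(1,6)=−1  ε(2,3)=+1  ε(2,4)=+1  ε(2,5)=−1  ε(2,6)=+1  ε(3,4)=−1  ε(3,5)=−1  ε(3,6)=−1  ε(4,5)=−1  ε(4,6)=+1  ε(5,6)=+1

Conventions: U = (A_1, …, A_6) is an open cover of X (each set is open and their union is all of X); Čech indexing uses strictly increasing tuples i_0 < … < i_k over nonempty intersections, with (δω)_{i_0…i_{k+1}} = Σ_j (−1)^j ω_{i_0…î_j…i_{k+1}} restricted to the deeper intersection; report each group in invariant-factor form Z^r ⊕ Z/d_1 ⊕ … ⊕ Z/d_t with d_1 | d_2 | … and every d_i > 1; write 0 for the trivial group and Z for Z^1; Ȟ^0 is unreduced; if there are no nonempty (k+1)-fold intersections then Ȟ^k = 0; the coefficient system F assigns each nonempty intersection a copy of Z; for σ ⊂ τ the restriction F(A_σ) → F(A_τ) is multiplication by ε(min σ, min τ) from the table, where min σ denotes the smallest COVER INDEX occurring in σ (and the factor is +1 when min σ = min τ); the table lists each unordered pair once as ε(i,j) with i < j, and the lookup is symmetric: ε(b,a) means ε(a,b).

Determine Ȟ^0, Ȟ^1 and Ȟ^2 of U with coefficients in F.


Ȟ^0(U;F) ≅ 0,  Ȟ^1(U;F) ≅ Z/2,  Ȟ^2(U;F) ≅ Z

intersection data:
  A12={p1,p27,p31} A13={p1,p5,p20} A14={p7,p10,p20} A15={p2,p10,p12} A16={p2,p4,p27} A23={p1,p21,p29} A24={p13,p30,p33} A25={p17,p29,p33} A26={p13,p27,p32} A34={p11,p14,p20} A35={p9,p28,p29} A36={p11,p18,p28} A45={p10,p22,p33} A46={p11,p13,p23} A56={p2,p8,p28}
  A123={p1} A126={p27} A134={p20} A145={p10} A156={p2} A235={p29} A245={p33} A246={p13} A346={p11} A356={p28}
C dims 6,15,10; δ0: rk 6, SNF 1^5·2; δ1: rk 9, SNF 1^9
Ȟ^0 = (6 − 6) − 0 = 0, so Ȟ^0 ≅ 0
Ȟ^1 = (15 − 9) − 6 = 0 plus torsion [2], so Ȟ^1 ≅ Z/2
Ȟ^2 = (10 − 0) − 9 = 1, so Ȟ^2 ≅ Z


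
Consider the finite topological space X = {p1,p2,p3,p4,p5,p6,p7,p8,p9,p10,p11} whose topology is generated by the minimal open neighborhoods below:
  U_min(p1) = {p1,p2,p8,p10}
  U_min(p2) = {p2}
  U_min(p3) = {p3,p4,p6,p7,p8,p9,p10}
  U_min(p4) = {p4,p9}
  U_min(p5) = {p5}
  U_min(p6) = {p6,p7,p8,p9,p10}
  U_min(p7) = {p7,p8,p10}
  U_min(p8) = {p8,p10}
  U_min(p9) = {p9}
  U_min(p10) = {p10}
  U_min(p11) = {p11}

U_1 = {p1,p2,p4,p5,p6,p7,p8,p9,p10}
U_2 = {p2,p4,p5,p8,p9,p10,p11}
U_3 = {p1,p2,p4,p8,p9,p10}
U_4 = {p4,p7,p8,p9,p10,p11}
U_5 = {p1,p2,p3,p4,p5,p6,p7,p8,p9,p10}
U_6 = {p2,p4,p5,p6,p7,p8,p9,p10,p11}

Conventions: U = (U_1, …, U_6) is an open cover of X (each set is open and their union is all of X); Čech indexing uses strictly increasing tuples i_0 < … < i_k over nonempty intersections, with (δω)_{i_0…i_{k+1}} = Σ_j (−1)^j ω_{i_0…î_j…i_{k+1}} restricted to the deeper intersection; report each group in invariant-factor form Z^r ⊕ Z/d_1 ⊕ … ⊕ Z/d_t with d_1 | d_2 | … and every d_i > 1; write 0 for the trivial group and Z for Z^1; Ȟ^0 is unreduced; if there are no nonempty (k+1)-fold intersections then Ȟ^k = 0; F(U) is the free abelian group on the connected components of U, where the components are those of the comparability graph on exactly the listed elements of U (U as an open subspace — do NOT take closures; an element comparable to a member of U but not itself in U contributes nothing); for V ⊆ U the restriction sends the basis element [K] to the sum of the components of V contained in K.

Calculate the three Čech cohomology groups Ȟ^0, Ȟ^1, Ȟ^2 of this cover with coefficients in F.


nonempty intersections:
  U12={p2,p4,p5,p8,p9,p10} U13={p1,p2,p4,p8,p9,p10} U14={p4,p7,p8,p9,p10} U15={p1,p2,p4,p5,p6,p7,p8,p9,p10} U16={p2,p4,p5,p6,p7,p8,p9,p10} U23={p2,p4,p8,p9,p10} U24={p4,p8,p9,p10,p11} U25={p2,p4,p5,p8,p9,p10} U26={p2,p4,p5,p8,p9,p10,p11} U34={p4,p8,p9,p10} U35={p1,p2,p4,p8,p9,p10} U36={p2,p4,p8,p9,p10} U45={p4,p7,p8,p9,p10} U46={p4,p7,p8,p9,p10,p11} U56={p2,p4,p5,p6,p7,p8,p9,p10}
  U123={p2,p4,p8,p9,p10} U124={p4,p8,p9,p10} U125={p2,p4,p5,p8,p9,p10} U126={p2,p4,p5,p8,p9,p10} U134={p4,p8,p9,p10} U135={p1,p2,p4,p8,p9,p10} U136={p2,p4,p8,p9,p10} U145={p4,p7,p8,p9,p10} U146={p4,p7,p8,p9,p10} U156={p2,p4,p5,p6,p7,p8,p9,p10} U234={p4,p8,p9,p10} U235={p2,p4,p8,p9,p10} U236={p2,p4,p8,p9,p10} U245={p4,p8,p9,p10} U246={p4,p8,p9,p10,p11} U256={p2,p4,p5,p8,p9,p10} U345={p4,p8,p9,p10} U346={p4,p8,p9,p10} U356={p2,p4,p8,p9,p10} U456={p4,p7,p8,p9,p10}
  U1234={p4,p8,p9,p10} U1235={p2,p4,p8,p9,p10} U1236={p2,p4,p8,p9,p10} U1245={p4,p8,p9,p10} U1246={p4,p8,p9,p10} U1256={p2,p4,p5,p8,p9,p10} U1345={p4,p8,p9,p10} U1346={p4,p8,p9,p10} U1356={p2,p4,p8,p9,p10} U1456={p4,p7,p8,p9,p10} U2345={p4,p8,p9,p10} U2346={p4,p8,p9,p10} U2356={p2,p4,p8,p9,p10} U2456={p4,p8,p9,p10} U3456={p4,p8,p9,p10}
  U12345={p4,p8,p9,p10} U12346={p4,p8,p9,p10} U12356={p2,p4,p8,p9,p10} U12456={p4,p8,p9,p10} U13456={p4,p8,p9,p10} U23456={p4,p8,p9,p10}
  U123456={p4,p8,p9,p10}
components per intersection:
  U1: {p1,p2,p4,p6,p7,p8,p9,p10} {p5}
  U2: {p2} {p4,p9} {p5} {p8,p10} {p11}
  U3: {p1,p2,p8,p10} {p4,p9}
  U4: {p4,p9} {p7,p8,p10} {p11}
  U5: {p1,p2,p3,p4,p6,p7,p8,p9,p10} {p5}
  U6: {p2} {p4,p6,p7,p8,p9,p10} {p5} {p11}
  U12: {p2} {p4,p9} {p5} {p8,p10}
  U13: {p1,p2,p8,p10} {p4,p9}
  U14: {p4,p9} {p7,p8,p10}
  U15: {p1,p2,p4,p6,p7,p8,p9,p10} {p5}
  U16: {p2} {p4,p6,p7,p8,p9,p10} {p5}
  U23: {p2} {p4,p9} {p8,p10}
  U24: {p4,p9} {p8,p10} {p11}
  U25: {p2} {p4,p9} {p5} {p8,p10}
  U26: {p2} {p4,p9} {p5} {p8,p10} {p11}
  U34: {p4,p9} {p8,p10}
  U35: {p1,p2,p8,p10} {p4,p9}
  U36: {p2} {p4,p9} {p8,p10}
  U45: {p4,p9} {p7,p8,p10}
  U46: {p4,p9} {p7,p8,p10} {p11}
  U56: {p2} {p4,p6,p7,p8,p9,p10} {p5}
  U123: {p2} {p4,p9} {p8,p10}
  U124: {p4,p9} {p8,p10}
  U125: {p2} {p4,p9} {p5} {p8,p10}
  U126: {p2} {p4,p9} {p5} {p8,p10}
  U134: {p4,p9} {p8,p10}
  U135: {p1,p2,p8,p10} {p4,p9}
  U136: {p2} {p4,p9} {p8,p10}
  U145: {p4,p9} {p7,p8,p10}
  U146: {p4,p9} {p7,p8,p10}
  U156: {p2} {p4,p6,p7,p8,p9,p10} {p5}
  U234: {p4,p9} {p8,p10}
  U235: {p2} {p4,p9} {p8,p10}
  U236: {p2} {p4,p9} {p8,p10}
  U245: {p4,p9} {p8,p10}
  U246: {p4,p9} {p8,p10} {p11}
  U256: {p2} {p4,p9} {p5} {p8,p10}
  U345: {p4,p9} {p8,p10}
  U346: {p4,p9} {p8,p10}
  U356: {p2} {p4,p9} {p8,p10}
  U456: {p4,p9} {p7,p8,p10}
  U1234: {p4,p9} {p8,p10}
  U1235: {p2} {p4,p9} {p8,p10}
  U1236: {p2} {p4,p9} {p8,p10}
  U1245: {p4,p9} {p8,p10}
  U1246: {p4,p9} {p8,p10}
  U1256: {p2} {p4,p9} {p5} {p8,p10}
  U1345: {p4,p9} {p8,p10}
  U1346: {p4,p9} {p8,p10}
  U1356: {p2} {p4,p9} {p8,p10}
  U1456: {p4,p9} {p7,p8,p10}
  U2345: {p4,p9} {p8,p10}
  U2346: {p4,p9} {p8,p10}
  U2356: {p2} {p4,p9} {p8,p10}
  U2456: {p4,p9} {p8,p10}
  U3456: {p4,p9} {p8,p10}
  U12345: {p4,p9} {p8,p10}
  U12346: {p4,p9} {p8,p10}
  U12356: {p2} {p4,p9} {p8,p10}
  U12456: {p4,p9} {p8,p10}
  U13456: {p4,p9} {p8,p10}
  U23456: {p4,p9} {p8,p10}
  U123456: {p4,p9} {p8,p10}
C dims 18,43,53,36; δ0: rk 15, SNF 1^15; δ1: rk 28, SNF 1^28; δ2: rk 25, SNF 1^25
Ȟ^0: (18−15)−0=3 ⇒ Z^3
Ȟ^1: (43−28)−15=0 ⇒ 0
Ȟ^2: (53−25)−28=0 ⇒ 0

Ȟ^0 = Z^3, Ȟ^1 = 0, Ȟ^2 = 0


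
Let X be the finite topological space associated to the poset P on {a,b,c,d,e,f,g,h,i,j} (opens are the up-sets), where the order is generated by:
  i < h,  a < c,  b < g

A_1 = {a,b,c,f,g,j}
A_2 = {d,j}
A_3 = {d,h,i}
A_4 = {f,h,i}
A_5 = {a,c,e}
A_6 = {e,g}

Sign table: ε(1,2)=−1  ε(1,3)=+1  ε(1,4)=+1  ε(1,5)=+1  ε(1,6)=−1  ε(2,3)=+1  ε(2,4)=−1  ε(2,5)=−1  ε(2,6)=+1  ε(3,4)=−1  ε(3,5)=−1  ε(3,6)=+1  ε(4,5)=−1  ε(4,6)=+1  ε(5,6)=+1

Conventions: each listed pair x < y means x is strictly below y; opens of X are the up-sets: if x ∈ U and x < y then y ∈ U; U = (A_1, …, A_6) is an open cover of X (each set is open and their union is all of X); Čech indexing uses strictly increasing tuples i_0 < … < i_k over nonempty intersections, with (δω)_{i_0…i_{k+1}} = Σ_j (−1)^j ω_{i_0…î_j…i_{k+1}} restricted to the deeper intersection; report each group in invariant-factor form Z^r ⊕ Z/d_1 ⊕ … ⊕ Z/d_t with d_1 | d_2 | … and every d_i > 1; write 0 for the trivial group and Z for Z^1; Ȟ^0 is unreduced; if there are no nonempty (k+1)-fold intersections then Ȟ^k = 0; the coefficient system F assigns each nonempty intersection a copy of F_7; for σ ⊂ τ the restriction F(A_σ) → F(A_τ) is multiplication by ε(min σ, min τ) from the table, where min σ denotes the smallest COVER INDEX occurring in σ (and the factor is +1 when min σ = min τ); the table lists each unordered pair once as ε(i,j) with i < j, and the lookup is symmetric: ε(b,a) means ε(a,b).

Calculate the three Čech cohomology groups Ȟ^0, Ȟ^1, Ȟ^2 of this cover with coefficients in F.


cover nerve:
  A12={j} A14={f} A15={a,c} A16={g} A23={d} A34={h,i} A56={e}
C dims 6,7; δ0: rk_F7 6
Ȟ^0: (6−6)−0=0 ⇒ 0
Ȟ^1: (7−0)−6=1 ⇒ Z/7
Ȟ^2: (0−0)−0=0 ⇒ 0

Ȟ^0 = 0,  Ȟ^1 = Z/7,  Ȟ^2 = 0


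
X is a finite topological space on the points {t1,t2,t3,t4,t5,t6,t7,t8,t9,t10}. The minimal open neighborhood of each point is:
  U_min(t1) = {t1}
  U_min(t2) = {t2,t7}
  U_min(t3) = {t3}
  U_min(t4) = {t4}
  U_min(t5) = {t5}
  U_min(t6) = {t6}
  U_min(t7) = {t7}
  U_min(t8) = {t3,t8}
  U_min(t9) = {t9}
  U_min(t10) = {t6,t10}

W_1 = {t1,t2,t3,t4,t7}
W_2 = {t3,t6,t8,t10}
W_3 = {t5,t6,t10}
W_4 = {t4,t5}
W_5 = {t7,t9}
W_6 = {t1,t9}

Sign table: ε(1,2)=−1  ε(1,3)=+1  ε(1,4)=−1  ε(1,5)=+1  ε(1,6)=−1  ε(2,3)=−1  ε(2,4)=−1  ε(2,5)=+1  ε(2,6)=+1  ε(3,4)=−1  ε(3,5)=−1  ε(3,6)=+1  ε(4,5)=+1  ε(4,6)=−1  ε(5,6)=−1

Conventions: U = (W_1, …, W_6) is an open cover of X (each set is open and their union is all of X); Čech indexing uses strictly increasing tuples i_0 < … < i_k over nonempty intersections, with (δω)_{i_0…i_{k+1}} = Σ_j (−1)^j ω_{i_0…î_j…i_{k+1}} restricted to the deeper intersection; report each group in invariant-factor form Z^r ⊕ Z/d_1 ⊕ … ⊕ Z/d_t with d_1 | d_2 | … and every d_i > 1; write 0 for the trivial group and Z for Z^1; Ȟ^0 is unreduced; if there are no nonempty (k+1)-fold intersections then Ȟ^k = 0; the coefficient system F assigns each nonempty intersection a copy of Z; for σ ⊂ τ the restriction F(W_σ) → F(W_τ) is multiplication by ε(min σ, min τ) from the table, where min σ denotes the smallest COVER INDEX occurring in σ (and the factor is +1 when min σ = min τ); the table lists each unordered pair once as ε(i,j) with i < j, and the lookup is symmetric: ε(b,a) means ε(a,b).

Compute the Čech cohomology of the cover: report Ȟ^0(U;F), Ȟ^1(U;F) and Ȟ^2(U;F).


Ȟ^0 = Z, Ȟ^1 = Z^2, Ȟ^2 = 0

intersection data:
  W12={t3} W14={t4} W15={t7} W16={t1} W23={t6,t10} W34={t5} W56={t9}
C dims 6,7; δ0: rk 5, SNF 1^5
Ȟ^0 = (6 − 5) − 0 = 1, so Ȟ^0 ≅ Z
Ȟ^1 = (7 − 0) − 5 = 2, so Ȟ^1 ≅ Z^2
Ȟ^2 = (0 − 0) − 0 = 0, so Ȟ^2 ≅ 0


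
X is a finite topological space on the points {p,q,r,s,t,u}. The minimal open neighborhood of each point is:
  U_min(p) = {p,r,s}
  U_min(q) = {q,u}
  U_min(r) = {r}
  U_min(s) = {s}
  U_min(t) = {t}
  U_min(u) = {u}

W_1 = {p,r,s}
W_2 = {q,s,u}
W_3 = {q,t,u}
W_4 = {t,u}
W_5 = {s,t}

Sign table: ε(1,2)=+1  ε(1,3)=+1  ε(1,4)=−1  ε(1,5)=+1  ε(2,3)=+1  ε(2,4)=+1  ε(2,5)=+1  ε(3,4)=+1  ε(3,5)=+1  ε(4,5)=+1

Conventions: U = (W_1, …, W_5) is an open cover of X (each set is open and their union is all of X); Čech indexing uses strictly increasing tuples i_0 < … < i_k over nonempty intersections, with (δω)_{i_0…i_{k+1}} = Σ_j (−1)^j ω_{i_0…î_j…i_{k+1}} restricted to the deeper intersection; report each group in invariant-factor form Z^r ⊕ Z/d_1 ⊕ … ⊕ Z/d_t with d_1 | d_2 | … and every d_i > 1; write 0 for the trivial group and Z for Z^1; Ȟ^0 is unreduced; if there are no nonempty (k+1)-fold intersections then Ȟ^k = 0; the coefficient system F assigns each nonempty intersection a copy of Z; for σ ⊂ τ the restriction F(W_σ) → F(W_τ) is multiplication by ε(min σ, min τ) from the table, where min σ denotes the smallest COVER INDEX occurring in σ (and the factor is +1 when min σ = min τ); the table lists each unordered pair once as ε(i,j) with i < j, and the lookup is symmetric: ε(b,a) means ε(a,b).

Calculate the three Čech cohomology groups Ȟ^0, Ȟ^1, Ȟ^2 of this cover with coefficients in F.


nerve of the cover:
  W12={s} W15={s} W23={q,u} W24={u} W25={s} W34={t,u} W35={t} W45={t}
  W125={s} W234={u} W345={t}
C dims 5,8,3; δ0: rk 4, SNF 1^4; δ1: rk 3, SNF 1^3
Ȟ^0 = (5 − 4) − 0 = 1, so Ȟ^0 ≅ Z
Ȟ^1 = (8 − 3) − 4 = 1, so Ȟ^1 ≅ Z
Ȟ^2 = (3 − 0) − 3 = 0, so Ȟ^2 ≅ 0

Ȟ^0 ≅ Z, Ȟ^1 ≅ Z and Ȟ^2 ≅ 0


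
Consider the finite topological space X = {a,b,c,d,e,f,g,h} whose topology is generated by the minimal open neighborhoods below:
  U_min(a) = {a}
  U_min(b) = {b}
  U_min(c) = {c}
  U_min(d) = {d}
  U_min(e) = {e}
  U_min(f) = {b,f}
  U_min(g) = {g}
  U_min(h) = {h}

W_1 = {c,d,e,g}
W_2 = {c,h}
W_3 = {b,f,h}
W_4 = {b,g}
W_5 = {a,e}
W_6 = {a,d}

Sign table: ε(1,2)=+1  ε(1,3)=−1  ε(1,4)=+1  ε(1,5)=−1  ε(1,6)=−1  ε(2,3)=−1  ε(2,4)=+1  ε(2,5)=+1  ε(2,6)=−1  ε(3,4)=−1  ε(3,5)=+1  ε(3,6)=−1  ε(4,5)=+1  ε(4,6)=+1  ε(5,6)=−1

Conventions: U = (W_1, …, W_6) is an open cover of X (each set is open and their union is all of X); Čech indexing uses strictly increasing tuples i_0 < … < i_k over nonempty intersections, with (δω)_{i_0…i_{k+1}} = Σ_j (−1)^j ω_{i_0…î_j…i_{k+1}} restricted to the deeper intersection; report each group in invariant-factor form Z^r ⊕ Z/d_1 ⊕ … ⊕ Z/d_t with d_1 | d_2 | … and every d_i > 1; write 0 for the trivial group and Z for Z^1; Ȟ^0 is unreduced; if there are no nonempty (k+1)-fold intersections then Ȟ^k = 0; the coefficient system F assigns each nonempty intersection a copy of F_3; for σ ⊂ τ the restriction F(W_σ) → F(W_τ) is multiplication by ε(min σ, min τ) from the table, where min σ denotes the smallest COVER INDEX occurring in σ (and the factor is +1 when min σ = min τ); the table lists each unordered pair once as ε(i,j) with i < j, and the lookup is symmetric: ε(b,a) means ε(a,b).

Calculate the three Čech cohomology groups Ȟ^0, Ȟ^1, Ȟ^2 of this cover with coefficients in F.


Ȟ^0(U;F) ≅ 0, Ȟ^1(U;F) ≅ Z/3, Ȟ^2(U;F) ≅ 0

cover nerve:
  W12={c} W14={g} W15={e} W16={d} W23={h} W34={b} W56={a}
C dims 6,7; δ0: rk_F3 6
Ȟ^0: (6−6)−0=0 ⇒ 0
Ȟ^1: (7−0)−6=1 ⇒ Z/3
Ȟ^2: (0−0)−0=0 ⇒ 0
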